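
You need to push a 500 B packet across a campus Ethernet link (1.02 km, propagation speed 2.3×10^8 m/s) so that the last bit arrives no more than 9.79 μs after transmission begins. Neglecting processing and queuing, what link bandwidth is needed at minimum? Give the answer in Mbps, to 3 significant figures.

L = 4000 bits.
Propagation delay = 1020 / 2.3e+08 = 4.43478 μs.
Transmission budget = 9.79 − 4.43478 = 5.35522 μs.
R ≥ L / t_tx = 4000 bits / 5.35522e-06 s = 747 Mbps.

747 Mbps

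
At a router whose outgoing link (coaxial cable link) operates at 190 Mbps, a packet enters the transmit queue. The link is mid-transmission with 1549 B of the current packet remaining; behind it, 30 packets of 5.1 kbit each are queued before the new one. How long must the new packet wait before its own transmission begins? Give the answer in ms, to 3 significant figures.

Each queued packet: L/R = 5100/190000000 = 0.0268421 ms.
30 queued → 0.805263 ms.
Plus remaining 12392 bits of current packet: 0.0652211 ms.
Queuing delay = 0.870 ms.

0.870 ms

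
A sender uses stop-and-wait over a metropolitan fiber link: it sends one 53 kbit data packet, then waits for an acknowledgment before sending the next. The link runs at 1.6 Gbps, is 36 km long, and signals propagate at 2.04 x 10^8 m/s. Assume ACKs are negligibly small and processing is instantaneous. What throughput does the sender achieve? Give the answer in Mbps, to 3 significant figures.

t_tx = L/R = 53000/1600000000 = 3.3125e-05 s.
t_prop = 36000/204000000 = 0.000176471 s; RTT = 0.000352941 s.
Cycle = t_tx + RTT = 0.000386066 s.
Throughput = L / cycle = 53000 / 0.000386066 = 137 Mbps.

137 Mbps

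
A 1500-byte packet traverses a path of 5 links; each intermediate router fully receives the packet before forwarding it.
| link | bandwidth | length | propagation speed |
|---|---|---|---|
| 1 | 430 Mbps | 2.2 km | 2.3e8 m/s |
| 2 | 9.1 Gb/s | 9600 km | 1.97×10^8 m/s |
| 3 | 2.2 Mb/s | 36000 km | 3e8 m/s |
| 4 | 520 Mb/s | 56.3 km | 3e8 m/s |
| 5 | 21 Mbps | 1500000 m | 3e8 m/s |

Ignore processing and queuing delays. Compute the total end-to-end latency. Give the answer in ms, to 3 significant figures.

180 ms

L = 1500 × 8 = 12000 bits.
Transmission delays (L/R per hop): 0.027907, 0.00131868, 5.45455, 0.0230769, 0.571429 ms; sum = 6.07828 ms.
Propagation delays (d/s per hop): 0.00956522, 48.731, 120, 0.187667, 5 ms; sum = 173.928 ms.
End-to-end = 180 ms.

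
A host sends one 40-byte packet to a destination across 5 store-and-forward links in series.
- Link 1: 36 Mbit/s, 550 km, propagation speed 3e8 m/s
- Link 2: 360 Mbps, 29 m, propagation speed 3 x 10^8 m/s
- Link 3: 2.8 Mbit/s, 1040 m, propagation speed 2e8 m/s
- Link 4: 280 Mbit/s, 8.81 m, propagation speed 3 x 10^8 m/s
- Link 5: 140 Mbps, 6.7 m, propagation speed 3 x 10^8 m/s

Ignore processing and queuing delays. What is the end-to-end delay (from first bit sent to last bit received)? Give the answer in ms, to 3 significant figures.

1.97 ms

L = 40 × 8 = 320 bits.
Transmission delays (L/R per hop): 0.00888889, 0.000888889, 0.114286, 0.00114286, 0.00228571 ms; sum = 0.127492 ms.
Propagation delays (d/s per hop): 1.83333, 9.66667e-05, 0.0052, 2.93667e-05, 2.23333e-05 ms; sum = 1.83868 ms.
End-to-end = 1.97 ms.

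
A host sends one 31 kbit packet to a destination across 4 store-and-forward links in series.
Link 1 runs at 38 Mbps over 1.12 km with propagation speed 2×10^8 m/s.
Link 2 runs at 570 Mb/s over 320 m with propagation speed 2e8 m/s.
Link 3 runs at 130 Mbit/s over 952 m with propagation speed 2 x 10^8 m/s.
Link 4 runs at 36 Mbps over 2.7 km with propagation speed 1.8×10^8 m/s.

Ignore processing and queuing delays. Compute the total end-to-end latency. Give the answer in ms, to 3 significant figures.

L = 31000 bits.
Transmission delays (L/R per hop): 0.815789, 0.054386, 0.238462, 0.861111 ms; sum = 1.96975 ms.
Propagation delays (d/s per hop): 0.0056, 0.0016, 0.00476, 0.015 ms; sum = 0.02696 ms.
End-to-end = 2.00 ms.

2.00 ms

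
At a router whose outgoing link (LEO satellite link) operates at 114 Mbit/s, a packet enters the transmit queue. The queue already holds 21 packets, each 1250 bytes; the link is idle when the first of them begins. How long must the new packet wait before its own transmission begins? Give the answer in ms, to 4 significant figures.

1.842 ms

Each queued packet: L/R = 10000/114000000 = 0.0877193 ms.
21 queued → 1.84211 ms.
Queuing delay = 1.842 ms.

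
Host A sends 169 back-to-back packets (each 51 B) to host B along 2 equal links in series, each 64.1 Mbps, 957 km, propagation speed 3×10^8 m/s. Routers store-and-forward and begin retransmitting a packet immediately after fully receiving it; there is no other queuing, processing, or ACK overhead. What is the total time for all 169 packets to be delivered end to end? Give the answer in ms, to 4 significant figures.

7.462 ms

Per-hop transmission t_tx = L/R = 408/6.41e+07 = 0.00636505 ms.
Per-hop propagation t_prop = 957000/300000000 = 3.19 ms.
Pipeline fill: first packet needs 2·t_tx to clear all hops; remaining 168 packets each add one t_tx.
Total = (2+169-1)·t_tx + 2·t_prop = 170·0.00636505 + 2·3.19 = 7.462 ms.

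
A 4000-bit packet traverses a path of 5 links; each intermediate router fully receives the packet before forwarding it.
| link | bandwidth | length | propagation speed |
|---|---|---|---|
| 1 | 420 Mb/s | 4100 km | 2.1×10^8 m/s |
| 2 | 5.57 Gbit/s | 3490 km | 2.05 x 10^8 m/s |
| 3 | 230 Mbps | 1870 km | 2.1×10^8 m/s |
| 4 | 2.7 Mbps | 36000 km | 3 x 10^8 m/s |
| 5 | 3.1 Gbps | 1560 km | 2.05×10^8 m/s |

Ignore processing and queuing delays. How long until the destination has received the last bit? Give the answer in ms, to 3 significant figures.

Transmission delays (L/R per hop): 0.00952381, 0.000718133, 0.0173913, 1.48148, 0.00129032 ms; sum = 1.51041 ms.
Propagation delays (d/s per hop): 19.5238, 17.0244, 8.90476, 120, 7.60976 ms; sum = 173.063 ms.
End-to-end = 175 ms.

175 ms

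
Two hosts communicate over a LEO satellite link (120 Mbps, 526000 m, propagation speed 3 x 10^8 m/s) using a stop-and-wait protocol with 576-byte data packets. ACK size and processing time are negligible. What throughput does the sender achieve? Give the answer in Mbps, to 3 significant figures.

1.30 Mbps

t_tx = L/R = 4608/120000000 = 3.84e-05 s.
t_prop = 526000/300000000 = 0.00175333 s; RTT = 0.00350667 s.
Cycle = t_tx + RTT = 0.00354507 s.
Throughput = L / cycle = 4608 / 0.00354507 = 1.30 Mbps.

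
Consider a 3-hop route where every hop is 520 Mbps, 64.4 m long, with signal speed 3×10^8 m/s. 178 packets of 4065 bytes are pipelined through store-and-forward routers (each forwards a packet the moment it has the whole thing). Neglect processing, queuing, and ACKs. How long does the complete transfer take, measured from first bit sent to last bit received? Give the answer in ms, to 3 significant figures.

Per-hop transmission t_tx = L/R = 32520/520000000 = 0.0625385 ms.
Per-hop propagation t_prop = 64.4/300000000 = 0.000214667 ms.
Pipeline fill: first packet needs 3·t_tx to clear all hops; remaining 177 packets each add one t_tx.
Total = (3+178-1)·t_tx + 3·t_prop = 180·0.0625385 + 3·0.000214667 = 11.3 ms.

11.3 ms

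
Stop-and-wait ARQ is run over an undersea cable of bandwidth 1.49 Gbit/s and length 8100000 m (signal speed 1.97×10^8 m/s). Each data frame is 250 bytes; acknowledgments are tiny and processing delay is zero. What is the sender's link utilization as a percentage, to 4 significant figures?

t_tx = L/R = 2000/1490000000 = 1.34228e-06 s.
t_prop = 8100000/197000000 = 0.0411168 s; RTT = 0.0822335 s.
Cycle = t_tx + RTT = 0.0822348 s.
Utilization = t_tx / cycle = 1.34228e-06/0.0822348 = 0.001632 %.

0.001632 %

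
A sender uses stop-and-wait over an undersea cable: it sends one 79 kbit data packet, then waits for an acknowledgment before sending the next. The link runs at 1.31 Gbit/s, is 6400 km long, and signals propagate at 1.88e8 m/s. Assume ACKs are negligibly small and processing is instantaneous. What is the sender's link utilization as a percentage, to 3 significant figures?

0.0885 %

t_tx = L/R = 79000/1310000000 = 6.03053e-05 s.
t_prop = 6400000/188000000 = 0.0340426 s; RTT = 0.0680851 s.
Cycle = t_tx + RTT = 0.0681454 s.
Utilization = t_tx / cycle = 6.03053e-05/0.0681454 = 0.0885 %.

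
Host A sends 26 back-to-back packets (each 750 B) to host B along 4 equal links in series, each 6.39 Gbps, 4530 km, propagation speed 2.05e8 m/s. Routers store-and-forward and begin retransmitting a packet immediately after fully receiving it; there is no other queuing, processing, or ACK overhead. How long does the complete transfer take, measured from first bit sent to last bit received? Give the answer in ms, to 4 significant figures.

88.42 ms

Per-hop transmission t_tx = L/R = 6000/6390000000 = 0.000938967 ms.
Per-hop propagation t_prop = 4530000/2.05e+08 = 22.0976 ms.
Pipeline fill: first packet needs 4·t_tx to clear all hops; remaining 25 packets each add one t_tx.
Total = (4+26-1)·t_tx + 4·t_prop = 29·0.000938967 + 4·22.0976 = 88.42 ms.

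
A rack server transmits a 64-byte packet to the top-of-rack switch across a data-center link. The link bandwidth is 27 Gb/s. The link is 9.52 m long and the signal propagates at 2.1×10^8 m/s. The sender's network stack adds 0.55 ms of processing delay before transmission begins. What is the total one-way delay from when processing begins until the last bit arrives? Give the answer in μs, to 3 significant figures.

550 μs

L = 64 × 8 = 512 bits.
Transmission delay = L/R = 512 / 27000000000 = 0.018963 μs.
Propagation delay = d/s = 9.52 m / 210000000 m/s = 0.0453333 μs.
Plus processing delay 0.55 ms = 550 μs.
Total = 550 μs.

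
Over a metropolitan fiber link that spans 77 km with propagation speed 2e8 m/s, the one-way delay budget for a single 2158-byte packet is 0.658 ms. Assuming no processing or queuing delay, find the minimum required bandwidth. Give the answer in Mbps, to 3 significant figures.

L = 17264 bits.
Propagation delay = 77000 / 200000000 = 0.385 ms.
Transmission budget = 0.658 − 0.385 = 0.273 ms.
R ≥ L / t_tx = 17264 bits / 0.000273 s = 63.2 Mbps.

63.2 Mbps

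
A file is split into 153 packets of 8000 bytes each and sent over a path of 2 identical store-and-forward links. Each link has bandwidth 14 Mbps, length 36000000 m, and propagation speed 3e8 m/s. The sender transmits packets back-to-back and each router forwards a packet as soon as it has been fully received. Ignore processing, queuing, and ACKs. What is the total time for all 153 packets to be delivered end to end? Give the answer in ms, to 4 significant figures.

Per-hop transmission t_tx = L/R = 64000/14000000 = 4.57143 ms.
Per-hop propagation t_prop = 36000000/300000000 = 120 ms.
Pipeline fill: first packet needs 2·t_tx to clear all hops; remaining 152 packets each add one t_tx.
Total = (2+153-1)·t_tx + 2·t_prop = 154·4.57143 + 2·120 = 944.0 ms.

944.0 ms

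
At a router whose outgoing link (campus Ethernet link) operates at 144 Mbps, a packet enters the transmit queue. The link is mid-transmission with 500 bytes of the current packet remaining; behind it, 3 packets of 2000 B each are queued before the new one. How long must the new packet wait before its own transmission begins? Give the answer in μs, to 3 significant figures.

361 μs

Each queued packet: L/R = 16000/144000000 = 111.111 μs.
3 queued → 333.333 μs.
Plus remaining 4000 bits of current packet: 27.7778 μs.
Queuing delay = 361 μs.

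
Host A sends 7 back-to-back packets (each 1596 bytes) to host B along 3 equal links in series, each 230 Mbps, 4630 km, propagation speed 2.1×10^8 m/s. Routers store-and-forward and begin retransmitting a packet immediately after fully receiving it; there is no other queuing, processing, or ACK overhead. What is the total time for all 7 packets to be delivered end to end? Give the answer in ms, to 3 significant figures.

Per-hop transmission t_tx = L/R = 12768/230000000 = 0.055513 ms.
Per-hop propagation t_prop = 4630000/210000000 = 22.0476 ms.
Pipeline fill: first packet needs 3·t_tx to clear all hops; remaining 6 packets each add one t_tx.
Total = (3+7-1)·t_tx + 3·t_prop = 9·0.055513 + 3·22.0476 = 66.6 ms.

66.6 ms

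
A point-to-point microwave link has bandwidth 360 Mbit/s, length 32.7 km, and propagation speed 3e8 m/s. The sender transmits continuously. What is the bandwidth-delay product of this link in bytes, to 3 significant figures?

Propagation delay = 32700 / 300000000 = 0.000109 s.
BDP = R × t_prop = 360000000 × 0.000109 = 39240 bits.
In bytes: 39240/8 = 4910 bytes.

4910 bytes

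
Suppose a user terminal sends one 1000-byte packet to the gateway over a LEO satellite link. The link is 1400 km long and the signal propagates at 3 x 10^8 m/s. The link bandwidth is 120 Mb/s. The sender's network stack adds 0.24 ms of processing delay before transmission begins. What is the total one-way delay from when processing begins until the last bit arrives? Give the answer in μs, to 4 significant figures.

L = 1000 × 8 = 8000 bits.
Transmission delay = L/R = 8000 / 120000000 = 66.6667 μs.
Propagation delay = d/s = 1400000 m / 300000000 m/s = 4666.67 μs.
Plus processing delay 0.24 ms = 240 μs.
Total = 4973 μs.

4973 μs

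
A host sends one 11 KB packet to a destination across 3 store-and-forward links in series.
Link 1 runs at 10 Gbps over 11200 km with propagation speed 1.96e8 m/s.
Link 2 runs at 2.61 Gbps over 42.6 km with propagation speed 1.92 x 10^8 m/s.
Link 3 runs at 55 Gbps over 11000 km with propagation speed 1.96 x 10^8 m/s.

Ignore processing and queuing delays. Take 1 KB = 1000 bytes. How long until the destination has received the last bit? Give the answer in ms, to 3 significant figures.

114 ms

L = 88000 bits.
Transmission delays (L/R per hop): 0.0088, 0.0337165, 0.0016 ms; sum = 0.0441165 ms.
Propagation delays (d/s per hop): 57.1429, 0.221875, 56.1224 ms; sum = 113.487 ms.
End-to-end = 114 ms.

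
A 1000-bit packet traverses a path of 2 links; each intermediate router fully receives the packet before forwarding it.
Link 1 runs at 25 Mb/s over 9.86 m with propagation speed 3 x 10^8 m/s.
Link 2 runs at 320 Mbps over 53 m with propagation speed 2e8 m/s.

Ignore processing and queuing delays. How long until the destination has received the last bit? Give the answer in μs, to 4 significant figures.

43.42 μs

Transmission delays (L/R per hop): 40, 3.125 μs; sum = 43.125 μs.
Propagation delays (d/s per hop): 0.0328667, 0.265 μs; sum = 0.297867 μs.
End-to-end = 43.42 μs.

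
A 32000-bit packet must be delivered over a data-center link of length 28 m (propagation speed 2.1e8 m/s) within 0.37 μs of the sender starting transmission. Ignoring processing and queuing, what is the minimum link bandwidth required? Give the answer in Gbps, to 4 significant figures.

Propagation delay = 28 / 210000000 = 0.133333 μs.
Transmission budget = 0.37 − 0.133333 = 0.236667 μs.
R ≥ L / t_tx = 32000 bits / 2.36667e-07 s = 135.2 Gbps.

135.2 Gbps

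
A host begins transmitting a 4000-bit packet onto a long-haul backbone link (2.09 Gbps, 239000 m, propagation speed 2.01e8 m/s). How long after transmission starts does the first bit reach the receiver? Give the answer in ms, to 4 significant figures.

First bit experiences only propagation delay: d/s = 239000/2.01e+08 = 1.189 ms.

1.189 ms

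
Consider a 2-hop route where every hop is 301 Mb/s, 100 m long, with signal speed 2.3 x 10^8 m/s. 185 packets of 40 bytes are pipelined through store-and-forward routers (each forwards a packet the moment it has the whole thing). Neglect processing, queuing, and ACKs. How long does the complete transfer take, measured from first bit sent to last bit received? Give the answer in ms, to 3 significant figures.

Per-hop transmission t_tx = L/R = 320/301000000 = 0.00106312 ms.
Per-hop propagation t_prop = 100/2.3e+08 = 0.000434783 ms.
Pipeline fill: first packet needs 2·t_tx to clear all hops; remaining 184 packets each add one t_tx.
Total = (2+185-1)·t_tx + 2·t_prop = 186·0.00106312 + 2·0.000434783 = 0.199 ms.

0.199 ms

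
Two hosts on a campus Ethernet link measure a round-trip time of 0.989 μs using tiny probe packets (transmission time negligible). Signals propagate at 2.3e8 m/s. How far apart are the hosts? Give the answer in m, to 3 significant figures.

One-way propagation = RTT/2 = 0.4945 μs.
d = s × t = 2.3e+08 × 4.945e-07 = 114 m.

114 m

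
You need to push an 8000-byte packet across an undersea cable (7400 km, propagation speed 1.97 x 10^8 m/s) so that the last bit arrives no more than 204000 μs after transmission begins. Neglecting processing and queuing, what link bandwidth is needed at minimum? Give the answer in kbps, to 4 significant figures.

384.5 kbps

L = 64000 bits.
Propagation delay = 7400000 / 197000000 = 37563.5 μs.
Transmission budget = 204000 − 37563.5 = 166437 μs.
R ≥ L / t_tx = 64000 bits / 0.166437 s = 384.5 kbps.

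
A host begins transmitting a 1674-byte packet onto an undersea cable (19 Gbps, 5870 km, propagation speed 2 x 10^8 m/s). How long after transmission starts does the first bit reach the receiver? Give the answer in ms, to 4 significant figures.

29.35 ms

First bit experiences only propagation delay: d/s = 5870000/200000000 = 29.35 ms.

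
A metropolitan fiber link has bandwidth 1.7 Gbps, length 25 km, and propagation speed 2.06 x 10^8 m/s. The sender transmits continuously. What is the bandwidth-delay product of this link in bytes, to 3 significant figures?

25800 bytes

Propagation delay = 25000 / 206000000 = 0.000121359 s.
BDP = R × t_prop = 1700000000 × 0.000121359 = 206311 bits.
In bytes: 206311/8 = 25800 bytes.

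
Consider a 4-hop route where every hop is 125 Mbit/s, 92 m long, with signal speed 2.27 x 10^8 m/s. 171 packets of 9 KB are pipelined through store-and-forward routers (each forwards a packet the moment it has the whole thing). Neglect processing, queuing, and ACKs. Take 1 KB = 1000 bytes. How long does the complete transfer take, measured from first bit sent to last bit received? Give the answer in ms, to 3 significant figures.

Per-hop transmission t_tx = L/R = 72000/125000000 = 0.576 ms.
Per-hop propagation t_prop = 92/227000000 = 0.000405286 ms.
Pipeline fill: first packet needs 4·t_tx to clear all hops; remaining 170 packets each add one t_tx.
Total = (4+171-1)·t_tx + 4·t_prop = 174·0.576 + 4·0.000405286 = 100 ms.

100 ms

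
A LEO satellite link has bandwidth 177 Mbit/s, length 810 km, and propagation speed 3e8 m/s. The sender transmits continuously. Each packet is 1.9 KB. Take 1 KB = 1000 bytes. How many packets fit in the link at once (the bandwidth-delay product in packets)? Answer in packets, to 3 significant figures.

31.4 packets

Propagation delay = 810000 / 300000000 = 0.0027 s.
BDP = R × t_prop = 177000000 × 0.0027 = 477900 bits.
In packets of 15200 bits: 31.4 packets.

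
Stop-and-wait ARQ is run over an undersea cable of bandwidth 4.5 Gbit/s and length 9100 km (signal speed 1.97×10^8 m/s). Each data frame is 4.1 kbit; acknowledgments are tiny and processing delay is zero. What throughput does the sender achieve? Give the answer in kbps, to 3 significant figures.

t_tx = L/R = 4100/4500000000 = 9.11111e-07 s.
t_prop = 9100000/197000000 = 0.0461929 s; RTT = 0.0923858 s.
Cycle = t_tx + RTT = 0.0923867 s.
Throughput = L / cycle = 4100 / 0.0923867 = 44.4 kbps.

44.4 kbps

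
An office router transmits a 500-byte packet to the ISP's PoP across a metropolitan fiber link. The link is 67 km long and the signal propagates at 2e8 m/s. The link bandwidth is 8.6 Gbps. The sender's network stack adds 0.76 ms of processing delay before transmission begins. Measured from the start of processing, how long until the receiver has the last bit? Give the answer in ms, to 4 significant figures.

1.095 ms

L = 500 × 8 = 4000 bits.
Transmission delay = L/R = 4000 / 8600000000 = 0.000465116 ms.
Propagation delay = d/s = 67000 m / 200000000 m/s = 0.335 ms.
Plus processing delay 0.76 ms = 0.76 ms.
Total = 1.095 ms.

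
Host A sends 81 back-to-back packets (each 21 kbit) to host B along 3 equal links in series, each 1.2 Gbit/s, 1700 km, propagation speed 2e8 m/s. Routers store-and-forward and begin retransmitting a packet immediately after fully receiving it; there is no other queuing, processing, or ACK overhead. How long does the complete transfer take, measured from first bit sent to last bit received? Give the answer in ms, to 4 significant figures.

26.95 ms

Per-hop transmission t_tx = L/R = 21000/1200000000 = 0.0175 ms.
Per-hop propagation t_prop = 1700000/200000000 = 8.5 ms.
Pipeline fill: first packet needs 3·t_tx to clear all hops; remaining 80 packets each add one t_tx.
Total = (3+81-1)·t_tx + 3·t_prop = 83·0.0175 + 3·8.5 = 26.95 ms.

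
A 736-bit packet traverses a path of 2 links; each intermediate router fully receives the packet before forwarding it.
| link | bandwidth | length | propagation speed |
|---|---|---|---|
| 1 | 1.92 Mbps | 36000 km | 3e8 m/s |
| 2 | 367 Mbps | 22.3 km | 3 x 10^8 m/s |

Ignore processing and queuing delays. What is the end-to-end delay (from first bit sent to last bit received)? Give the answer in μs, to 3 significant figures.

120000 μs

Transmission delays (L/R per hop): 383.333, 2.00545 μs; sum = 385.339 μs.
Propagation delays (d/s per hop): 120000, 74.3333 μs; sum = 120074 μs.
End-to-end = 120000 μs.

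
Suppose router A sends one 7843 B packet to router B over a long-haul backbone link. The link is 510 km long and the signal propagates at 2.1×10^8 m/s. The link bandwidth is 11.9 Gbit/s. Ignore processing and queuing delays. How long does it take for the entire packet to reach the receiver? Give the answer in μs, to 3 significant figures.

2430 μs

L = 7843 × 8 = 62744 bits.
Transmission delay = L/R = 62744 / 11900000000 = 5.27261 μs.
Propagation delay = d/s = 510000 m / 210000000 m/s = 2428.57 μs.
Total = 2430 μs.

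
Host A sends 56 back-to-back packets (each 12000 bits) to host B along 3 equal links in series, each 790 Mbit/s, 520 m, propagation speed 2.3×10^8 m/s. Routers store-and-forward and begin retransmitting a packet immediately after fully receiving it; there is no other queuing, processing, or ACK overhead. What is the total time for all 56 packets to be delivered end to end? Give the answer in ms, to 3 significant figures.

0.888 ms

Per-hop transmission t_tx = L/R = 12000/790000000 = 0.0151899 ms.
Per-hop propagation t_prop = 520/2.3e+08 = 0.00226087 ms.
Pipeline fill: first packet needs 3·t_tx to clear all hops; remaining 55 packets each add one t_tx.
Total = (3+56-1)·t_tx + 3·t_prop = 58·0.0151899 + 3·0.00226087 = 0.888 ms.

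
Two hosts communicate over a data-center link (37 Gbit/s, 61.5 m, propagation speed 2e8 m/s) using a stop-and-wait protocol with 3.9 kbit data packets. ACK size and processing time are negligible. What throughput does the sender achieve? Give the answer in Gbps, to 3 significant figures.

5.41 Gbps

t_tx = L/R = 3900/37000000000 = 1.05405e-07 s.
t_prop = 61.5/200000000 = 3.075e-07 s; RTT = 6.15e-07 s.
Cycle = t_tx + RTT = 7.20405e-07 s.
Throughput = L / cycle = 3900 / 7.20405e-07 = 5.41 Gbps.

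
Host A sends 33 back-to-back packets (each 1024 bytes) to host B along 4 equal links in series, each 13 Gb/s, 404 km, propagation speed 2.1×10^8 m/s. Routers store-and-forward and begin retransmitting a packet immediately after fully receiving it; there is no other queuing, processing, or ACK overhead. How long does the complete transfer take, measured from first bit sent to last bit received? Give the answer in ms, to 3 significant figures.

Per-hop transmission t_tx = L/R = 8192/13000000000 = 0.000630154 ms.
Per-hop propagation t_prop = 404000/210000000 = 1.92381 ms.
Pipeline fill: first packet needs 4·t_tx to clear all hops; remaining 32 packets each add one t_tx.
Total = (4+33-1)·t_tx + 4·t_prop = 36·0.000630154 + 4·1.92381 = 7.72 ms.

7.72 ms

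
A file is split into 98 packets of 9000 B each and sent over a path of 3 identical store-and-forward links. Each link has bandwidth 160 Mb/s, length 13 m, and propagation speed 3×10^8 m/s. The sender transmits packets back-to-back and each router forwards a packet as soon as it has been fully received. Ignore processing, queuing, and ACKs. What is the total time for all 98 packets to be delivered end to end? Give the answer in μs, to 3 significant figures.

45000 μs

Per-hop transmission t_tx = L/R = 72000/160000000 = 450 μs.
Per-hop propagation t_prop = 13/300000000 = 0.0433333 μs.
Pipeline fill: first packet needs 3·t_tx to clear all hops; remaining 97 packets each add one t_tx.
Total = (3+98-1)·t_tx + 3·t_prop = 100·450 + 3·0.0433333 = 45000 μs.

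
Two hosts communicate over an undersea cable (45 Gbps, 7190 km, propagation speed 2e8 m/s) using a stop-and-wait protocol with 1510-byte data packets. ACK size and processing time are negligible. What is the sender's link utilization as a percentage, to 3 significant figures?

0.000373 %

t_tx = L/R = 12080/45000000000 = 2.68444e-07 s.
t_prop = 7190000/200000000 = 0.03595 s; RTT = 0.0719 s.
Cycle = t_tx + RTT = 0.0719003 s.
Utilization = t_tx / cycle = 2.68444e-07/0.0719003 = 0.000373 %.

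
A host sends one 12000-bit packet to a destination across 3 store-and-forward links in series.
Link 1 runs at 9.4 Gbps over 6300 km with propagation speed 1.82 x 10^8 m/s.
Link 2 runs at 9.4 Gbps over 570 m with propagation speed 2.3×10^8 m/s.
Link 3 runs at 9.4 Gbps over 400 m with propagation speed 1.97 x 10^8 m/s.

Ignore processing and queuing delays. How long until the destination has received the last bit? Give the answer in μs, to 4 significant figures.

34620 μs

Transmission delay per hop = L/R = 12000/9400000000 = 1.2766 μs; 3 hops → 3.82979 μs.
Propagation delays (d/s per hop): 34615.4, 2.47826, 2.03046 μs; sum = 34619.9 μs.
End-to-end = 34620 μs.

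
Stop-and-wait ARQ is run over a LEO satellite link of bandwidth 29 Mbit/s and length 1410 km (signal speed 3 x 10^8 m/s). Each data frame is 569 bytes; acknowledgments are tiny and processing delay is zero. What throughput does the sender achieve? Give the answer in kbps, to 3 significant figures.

476 kbps

t_tx = L/R = 4552/29000000 = 0.000156966 s.
t_prop = 1410000/300000000 = 0.0047 s; RTT = 0.0094 s.
Cycle = t_tx + RTT = 0.00955697 s.
Throughput = L / cycle = 4552 / 0.00955697 = 476 kbps.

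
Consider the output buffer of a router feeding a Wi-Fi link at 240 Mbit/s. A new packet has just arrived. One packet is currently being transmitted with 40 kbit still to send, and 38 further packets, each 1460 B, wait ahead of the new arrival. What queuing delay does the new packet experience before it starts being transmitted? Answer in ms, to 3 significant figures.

Each queued packet: L/R = 11680/240000000 = 0.0486667 ms.
38 queued → 1.84933 ms.
Plus remaining 40000 bits of current packet: 0.166667 ms.
Queuing delay = 2.02 ms.

2.02 ms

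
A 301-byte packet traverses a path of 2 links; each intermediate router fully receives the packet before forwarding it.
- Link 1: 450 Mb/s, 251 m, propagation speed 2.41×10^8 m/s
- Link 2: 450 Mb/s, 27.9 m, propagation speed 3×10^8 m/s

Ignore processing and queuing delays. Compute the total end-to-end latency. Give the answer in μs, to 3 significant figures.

L = 301 × 8 = 2408 bits.
Transmission delay per hop = L/R = 2408/450000000 = 5.35111 μs; 2 hops → 10.7022 μs.
Propagation delays (d/s per hop): 1.04149, 0.093 μs; sum = 1.13449 μs.
End-to-end = 11.8 μs.

11.8 μs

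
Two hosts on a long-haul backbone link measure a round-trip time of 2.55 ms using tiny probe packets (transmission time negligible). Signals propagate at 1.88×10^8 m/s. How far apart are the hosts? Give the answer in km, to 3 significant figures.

One-way propagation = RTT/2 = 1.275 ms.
d = s × t = 188000000 × 0.001275 = 240 km.

240 km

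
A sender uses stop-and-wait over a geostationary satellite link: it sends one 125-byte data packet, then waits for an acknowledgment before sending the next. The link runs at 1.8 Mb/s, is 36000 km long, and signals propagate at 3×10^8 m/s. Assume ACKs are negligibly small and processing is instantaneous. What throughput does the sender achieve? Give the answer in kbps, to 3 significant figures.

4.16 kbps

t_tx = L/R = 1000/1800000 = 0.000555556 s.
t_prop = 36000000/300000000 = 0.12 s; RTT = 0.24 s.
Cycle = t_tx + RTT = 0.240556 s.
Throughput = L / cycle = 1000 / 0.240556 = 4.16 kbps.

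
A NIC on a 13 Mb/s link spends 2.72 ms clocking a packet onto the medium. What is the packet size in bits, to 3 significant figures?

L = R × t_tx = 13000000 b/s × 0.00272 s = 35360 bits.

35400 bits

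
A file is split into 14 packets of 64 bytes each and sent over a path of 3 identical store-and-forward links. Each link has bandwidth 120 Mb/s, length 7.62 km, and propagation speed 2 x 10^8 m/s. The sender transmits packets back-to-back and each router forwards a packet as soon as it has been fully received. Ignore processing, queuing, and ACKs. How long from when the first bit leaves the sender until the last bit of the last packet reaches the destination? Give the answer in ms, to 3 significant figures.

Per-hop transmission t_tx = L/R = 512/120000000 = 0.00426667 ms.
Per-hop propagation t_prop = 7620/200000000 = 0.0381 ms.
Pipeline fill: first packet needs 3·t_tx to clear all hops; remaining 13 packets each add one t_tx.
Total = (3+14-1)·t_tx + 3·t_prop = 16·0.00426667 + 3·0.0381 = 0.183 ms.

0.183 ms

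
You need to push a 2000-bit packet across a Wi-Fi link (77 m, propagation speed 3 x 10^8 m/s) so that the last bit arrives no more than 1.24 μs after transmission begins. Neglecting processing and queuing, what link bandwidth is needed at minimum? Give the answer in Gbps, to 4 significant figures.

Propagation delay = 77 / 300000000 = 0.256667 μs.
Transmission budget = 1.24 − 0.256667 = 0.983333 μs.
R ≥ L / t_tx = 2000 bits / 9.83333e-07 s = 2.034 Gbps.

2.034 Gbps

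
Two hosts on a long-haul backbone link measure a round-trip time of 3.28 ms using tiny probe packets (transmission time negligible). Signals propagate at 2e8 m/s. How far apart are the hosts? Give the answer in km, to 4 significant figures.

328.0 km

One-way propagation = RTT/2 = 1.64 ms.
d = s × t = 200000000 × 0.00164 = 328.0 km.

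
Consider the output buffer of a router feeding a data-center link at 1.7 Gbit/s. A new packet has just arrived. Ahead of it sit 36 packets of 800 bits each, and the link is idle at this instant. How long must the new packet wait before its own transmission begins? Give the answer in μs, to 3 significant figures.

Each queued packet: L/R = 800/1700000000 = 0.470588 μs.
36 queued → 16.9412 μs.
Queuing delay = 16.9 μs.

16.9 μs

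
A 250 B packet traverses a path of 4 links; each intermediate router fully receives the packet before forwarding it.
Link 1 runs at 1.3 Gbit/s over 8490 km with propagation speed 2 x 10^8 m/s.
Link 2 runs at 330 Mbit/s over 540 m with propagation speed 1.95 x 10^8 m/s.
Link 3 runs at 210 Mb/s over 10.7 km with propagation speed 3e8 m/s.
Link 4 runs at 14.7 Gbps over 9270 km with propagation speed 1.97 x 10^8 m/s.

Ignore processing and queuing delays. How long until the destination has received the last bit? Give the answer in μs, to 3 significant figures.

89600 μs

L = 250 × 8 = 2000 bits.
Transmission delays (L/R per hop): 1.53846, 6.06061, 9.52381, 0.136054 μs; sum = 17.2589 μs.
Propagation delays (d/s per hop): 42450, 2.76923, 35.6667, 47055.8 μs; sum = 89544.3 μs.
End-to-end = 89600 μs.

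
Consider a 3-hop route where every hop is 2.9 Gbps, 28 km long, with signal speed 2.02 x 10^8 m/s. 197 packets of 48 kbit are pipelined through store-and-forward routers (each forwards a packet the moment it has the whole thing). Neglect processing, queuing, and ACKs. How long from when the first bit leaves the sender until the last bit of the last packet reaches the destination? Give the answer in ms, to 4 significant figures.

3.710 ms

Per-hop transmission t_tx = L/R = 48000/2900000000 = 0.0165517 ms.
Per-hop propagation t_prop = 28000/202000000 = 0.138614 ms.
Pipeline fill: first packet needs 3·t_tx to clear all hops; remaining 196 packets each add one t_tx.
Total = (3+197-1)·t_tx + 3·t_prop = 199·0.0165517 + 3·0.138614 = 3.710 ms.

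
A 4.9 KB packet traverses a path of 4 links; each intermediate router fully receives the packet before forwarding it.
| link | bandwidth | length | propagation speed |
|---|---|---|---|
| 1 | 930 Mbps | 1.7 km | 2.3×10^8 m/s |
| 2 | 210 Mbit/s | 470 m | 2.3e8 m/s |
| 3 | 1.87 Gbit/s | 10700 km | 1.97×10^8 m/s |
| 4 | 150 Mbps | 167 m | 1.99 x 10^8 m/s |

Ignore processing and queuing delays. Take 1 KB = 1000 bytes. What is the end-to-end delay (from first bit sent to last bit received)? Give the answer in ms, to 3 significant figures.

L = 39200 bits.
Transmission delays (L/R per hop): 0.0421505, 0.186667, 0.0209626, 0.261333 ms; sum = 0.511113 ms.
Propagation delays (d/s per hop): 0.0073913, 0.00204348, 54.3147, 0.000839196 ms; sum = 54.325 ms.
End-to-end = 54.8 ms.

54.8 ms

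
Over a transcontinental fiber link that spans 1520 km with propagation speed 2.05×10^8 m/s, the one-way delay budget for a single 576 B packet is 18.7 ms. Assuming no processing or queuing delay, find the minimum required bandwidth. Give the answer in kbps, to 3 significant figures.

L = 4608 bits.
Propagation delay = 1520000 / 2.05e+08 = 7.41463 ms.
Transmission budget = 18.7 − 7.41463 = 11.2854 ms.
R ≥ L / t_tx = 4608 bits / 0.0112854 s = 408 kbps.

408 kbps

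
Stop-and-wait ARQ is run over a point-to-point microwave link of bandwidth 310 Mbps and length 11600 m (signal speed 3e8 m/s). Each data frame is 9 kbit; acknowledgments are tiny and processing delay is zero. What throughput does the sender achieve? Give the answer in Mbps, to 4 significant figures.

84.61 Mbps

t_tx = L/R = 9000/310000000 = 2.90323e-05 s.
t_prop = 11600/300000000 = 3.86667e-05 s; RTT = 7.73333e-05 s.
Cycle = t_tx + RTT = 0.000106366 s.
Throughput = L / cycle = 9000 / 0.000106366 = 84.61 Mbps.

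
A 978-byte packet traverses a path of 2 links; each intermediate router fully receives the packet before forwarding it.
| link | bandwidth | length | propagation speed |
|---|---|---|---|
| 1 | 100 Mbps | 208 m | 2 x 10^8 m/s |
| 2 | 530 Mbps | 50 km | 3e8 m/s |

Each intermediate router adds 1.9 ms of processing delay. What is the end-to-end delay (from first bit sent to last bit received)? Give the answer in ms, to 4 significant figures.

L = 978 × 8 = 7824 bits.
Transmission delays (L/R per hop): 0.07824, 0.0147623 ms; sum = 0.0930023 ms.
Propagation delays (d/s per hop): 0.00104, 0.166667 ms; sum = 0.167707 ms.
Processing at 1 router(s): 1 × 1.9 ms = 1.9 ms.
End-to-end = 2.161 ms.

2.161 ms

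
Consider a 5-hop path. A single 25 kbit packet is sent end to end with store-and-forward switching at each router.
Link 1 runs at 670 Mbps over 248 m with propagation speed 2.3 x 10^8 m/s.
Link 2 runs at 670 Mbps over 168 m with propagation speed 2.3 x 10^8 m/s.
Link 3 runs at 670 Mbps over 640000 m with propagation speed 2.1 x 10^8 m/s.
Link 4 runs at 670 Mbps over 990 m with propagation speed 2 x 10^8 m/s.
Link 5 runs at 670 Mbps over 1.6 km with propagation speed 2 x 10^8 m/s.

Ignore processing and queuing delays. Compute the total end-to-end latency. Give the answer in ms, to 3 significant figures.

3.25 ms

L = 25000 bits.
Transmission delay per hop = L/R = 25000/670000000 = 0.0373134 ms; 5 hops → 0.186567 ms.
Propagation delays (d/s per hop): 0.00107826, 0.000730435, 3.04762, 0.00495, 0.008 ms; sum = 3.06238 ms.
End-to-end = 3.25 ms.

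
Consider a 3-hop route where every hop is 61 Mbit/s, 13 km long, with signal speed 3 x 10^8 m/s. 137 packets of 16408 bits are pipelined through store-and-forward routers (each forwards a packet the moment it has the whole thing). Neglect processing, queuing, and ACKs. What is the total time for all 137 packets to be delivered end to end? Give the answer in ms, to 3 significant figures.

37.5 ms

Per-hop transmission t_tx = L/R = 16408/61000000 = 0.268984 ms.
Per-hop propagation t_prop = 13000/300000000 = 0.0433333 ms.
Pipeline fill: first packet needs 3·t_tx to clear all hops; remaining 136 packets each add one t_tx.
Total = (3+137-1)·t_tx + 3·t_prop = 139·0.268984 + 3·0.0433333 = 37.5 ms.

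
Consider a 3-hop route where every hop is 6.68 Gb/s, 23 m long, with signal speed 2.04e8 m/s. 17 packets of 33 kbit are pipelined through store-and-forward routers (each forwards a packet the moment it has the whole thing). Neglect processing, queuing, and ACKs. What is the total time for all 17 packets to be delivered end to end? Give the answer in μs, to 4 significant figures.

94.20 μs

Per-hop transmission t_tx = L/R = 33000/6680000000 = 4.94012 μs.
Per-hop propagation t_prop = 23/204000000 = 0.112745 μs.
Pipeline fill: first packet needs 3·t_tx to clear all hops; remaining 16 packets each add one t_tx.
Total = (3+17-1)·t_tx + 3·t_prop = 19·4.94012 + 3·0.112745 = 94.20 μs.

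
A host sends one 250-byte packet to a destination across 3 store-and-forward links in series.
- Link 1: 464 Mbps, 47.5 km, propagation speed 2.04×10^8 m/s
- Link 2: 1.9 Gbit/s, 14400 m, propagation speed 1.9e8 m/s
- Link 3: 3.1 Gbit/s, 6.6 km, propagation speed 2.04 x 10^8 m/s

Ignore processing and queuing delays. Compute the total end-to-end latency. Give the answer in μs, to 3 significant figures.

L = 250 × 8 = 2000 bits.
Transmission delays (L/R per hop): 4.31034, 1.05263, 0.645161 μs; sum = 6.00814 μs.
Propagation delays (d/s per hop): 232.843, 75.7895, 32.3529 μs; sum = 340.986 μs.
End-to-end = 347 μs.

347 μs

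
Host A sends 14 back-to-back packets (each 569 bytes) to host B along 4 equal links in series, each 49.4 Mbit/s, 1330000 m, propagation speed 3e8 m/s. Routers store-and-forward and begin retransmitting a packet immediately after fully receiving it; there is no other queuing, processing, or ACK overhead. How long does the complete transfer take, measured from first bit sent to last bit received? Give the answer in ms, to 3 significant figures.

Per-hop transmission t_tx = L/R = 4552/49400000 = 0.0921457 ms.
Per-hop propagation t_prop = 1330000/300000000 = 4.43333 ms.
Pipeline fill: first packet needs 4·t_tx to clear all hops; remaining 13 packets each add one t_tx.
Total = (4+14-1)·t_tx + 4·t_prop = 17·0.0921457 + 4·4.43333 = 19.3 ms.

19.3 ms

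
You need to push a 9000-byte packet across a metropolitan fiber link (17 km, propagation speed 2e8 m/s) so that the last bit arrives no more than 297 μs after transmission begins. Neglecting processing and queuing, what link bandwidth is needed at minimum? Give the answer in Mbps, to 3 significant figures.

340 Mbps

L = 72000 bits.
Propagation delay = 17000 / 200000000 = 85 μs.
Transmission budget = 297 − 85 = 212 μs.
R ≥ L / t_tx = 72000 bits / 0.000212 s = 340 Mbps.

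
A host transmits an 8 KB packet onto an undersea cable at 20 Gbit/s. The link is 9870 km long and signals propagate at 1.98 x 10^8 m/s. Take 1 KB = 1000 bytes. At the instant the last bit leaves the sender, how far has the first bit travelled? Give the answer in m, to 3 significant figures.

634 m

t_tx = L/R = 64000/20000000000 = 3.2e-06 s.
Distance = s × t_tx = 198000000 × 3.2e-06 = 634 m.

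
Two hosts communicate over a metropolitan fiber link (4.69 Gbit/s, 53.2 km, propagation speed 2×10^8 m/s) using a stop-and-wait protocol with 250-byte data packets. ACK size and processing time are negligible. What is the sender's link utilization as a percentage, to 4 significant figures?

0.08009 %

t_tx = L/R = 2000/4690000000 = 4.26439e-07 s.
t_prop = 53200/200000000 = 0.000266 s; RTT = 0.000532 s.
Cycle = t_tx + RTT = 0.000532426 s.
Utilization = t_tx / cycle = 4.26439e-07/0.000532426 = 0.08009 %.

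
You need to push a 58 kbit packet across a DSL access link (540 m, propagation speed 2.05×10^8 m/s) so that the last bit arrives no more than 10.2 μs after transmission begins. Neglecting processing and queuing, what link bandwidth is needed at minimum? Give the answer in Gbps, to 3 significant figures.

7.67 Gbps

Propagation delay = 540 / 2.05e+08 = 2.63415 μs.
Transmission budget = 10.2 − 2.63415 = 7.56585 μs.
R ≥ L / t_tx = 58000 bits / 7.56585e-06 s = 7.67 Gbps.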